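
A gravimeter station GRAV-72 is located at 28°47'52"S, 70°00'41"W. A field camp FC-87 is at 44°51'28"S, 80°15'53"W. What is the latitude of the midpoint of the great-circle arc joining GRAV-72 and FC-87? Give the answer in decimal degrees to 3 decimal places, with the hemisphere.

36.937°S

GRAV-72: φ = -28.79778°, λ = -70.01139°
FC-87: φ = -44.85778°, λ = -80.26472°
Bx = cos φ₂ cos Δλ = 0.697540,  By = cos φ₂ sin Δλ = -0.126178
φₘ = atan2(sin φ₁ + sin φ₂, √((cos φ₁ + Bx)² + By²)) = -36.93680°
λₘ = λ₁ + atan2(By, cos φ₁ + Bx) = -74.59502°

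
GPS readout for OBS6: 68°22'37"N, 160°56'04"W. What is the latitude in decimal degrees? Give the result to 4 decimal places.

68.3769°N

68° + 22′/60 + 37″/3600 = 68 + 0.36667 + 0.01028 = 68.3769°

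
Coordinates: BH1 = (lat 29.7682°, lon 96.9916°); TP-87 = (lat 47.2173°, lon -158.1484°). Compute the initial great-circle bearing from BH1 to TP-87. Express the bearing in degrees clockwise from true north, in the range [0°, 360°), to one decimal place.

42.2°

Δλ = 104.8600°
y = sin Δλ · cos φ₂ = 0.656503
x = cos φ₁ sin φ₂ − sin φ₁ cos φ₂ cos Δλ = 0.723570
θ = atan2(y, x) = 42.2178° → 42.2178° (mod 360°)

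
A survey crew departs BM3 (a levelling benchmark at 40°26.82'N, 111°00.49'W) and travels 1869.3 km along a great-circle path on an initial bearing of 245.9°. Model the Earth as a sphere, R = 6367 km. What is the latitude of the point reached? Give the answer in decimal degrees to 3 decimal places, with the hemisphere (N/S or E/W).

32.077°N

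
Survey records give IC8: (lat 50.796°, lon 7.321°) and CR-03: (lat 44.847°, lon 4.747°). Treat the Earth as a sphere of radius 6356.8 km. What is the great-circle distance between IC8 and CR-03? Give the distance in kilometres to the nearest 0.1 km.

Δφ = -5.9490°,  Δλ = -2.5740°
a = sin²(Δφ/2) + cos φ₁ cos φ₂ sin²(Δλ/2) = 0.002919
c = 2·arcsin(√a) = 0.108105 rad = 6.1939°
d = R·c = 6356.8 × 0.108105 = 687.2 km

687.2 km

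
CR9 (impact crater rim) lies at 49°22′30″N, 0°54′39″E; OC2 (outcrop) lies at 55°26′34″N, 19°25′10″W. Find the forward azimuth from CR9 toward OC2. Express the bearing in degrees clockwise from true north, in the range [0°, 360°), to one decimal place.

CR9: φ = +49.37500°, λ = +0.91083°
OC2: φ = +55.44278°, λ = -19.41944°
Δλ = -20.3303°
y = sin Δλ · cos φ₂ = -0.197073
x = cos φ₁ sin φ₂ − sin φ₁ cos φ₂ cos Δλ = 0.132524
θ = atan2(y, x) = -56.0807° → 303.9193° (mod 360°)

303.9°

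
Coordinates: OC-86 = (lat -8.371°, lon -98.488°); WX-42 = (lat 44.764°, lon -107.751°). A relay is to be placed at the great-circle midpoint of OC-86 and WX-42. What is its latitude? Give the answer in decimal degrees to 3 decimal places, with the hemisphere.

Bx = cos φ₂ cos Δλ = 0.700755,  By = cos φ₂ sin Δλ = -0.114288
φₘ = atan2(sin φ₁ + sin φ₂, √((cos φ₁ + Bx)² + By²)) = 18.25066°
λₘ = λ₁ + atan2(By, cos φ₁ + Bx) = -102.35658°

18.251°N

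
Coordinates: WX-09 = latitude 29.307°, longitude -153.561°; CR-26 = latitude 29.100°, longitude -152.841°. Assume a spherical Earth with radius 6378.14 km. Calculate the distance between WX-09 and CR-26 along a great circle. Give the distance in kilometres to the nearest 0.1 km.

Δφ = -0.2070°,  Δλ = 0.7200°
a = sin²(Δφ/2) + cos φ₁ cos φ₂ sin²(Δλ/2) = 0.000033
c = 2·arcsin(√a) = 0.011549 rad = 0.6617°
d = R·c = 6378.14 × 0.011549 = 73.7 km

73.7 km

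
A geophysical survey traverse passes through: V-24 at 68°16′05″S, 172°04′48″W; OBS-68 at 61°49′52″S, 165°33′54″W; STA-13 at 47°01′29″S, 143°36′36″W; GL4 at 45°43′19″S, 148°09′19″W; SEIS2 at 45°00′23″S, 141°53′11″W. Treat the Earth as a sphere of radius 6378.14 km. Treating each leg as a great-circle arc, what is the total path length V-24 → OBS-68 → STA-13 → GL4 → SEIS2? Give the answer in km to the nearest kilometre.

V-24: φ = -68.26806°, λ = -172.08000°
OBS-68: φ = -61.83111°, λ = -165.56500°
STA-13: φ = -47.02472°, λ = -143.61000°
GL4: φ = -45.72194°, λ = -148.15528°
SEIS2: φ = -45.00639°, λ = -141.88639°
V-24→OBS-68: c = 0.122001 rad, d = 778.14 km
OBS-68→STA-13: c = 0.337888 rad, d = 2155.09 km
STA-13→GL4: c = 0.059258 rad, d = 377.95 km
GL4→SEIS2: c = 0.077860 rad, d = 496.60 km
Total = 778.14 + 2155.09 + 377.95 + 496.60 = 3807.79 km

3808 km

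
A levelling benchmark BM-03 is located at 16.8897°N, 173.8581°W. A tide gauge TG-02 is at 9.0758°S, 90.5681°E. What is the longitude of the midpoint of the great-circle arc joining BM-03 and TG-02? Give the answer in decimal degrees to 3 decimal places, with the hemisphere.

Bx = cos φ₂ cos Δλ = -0.095912,  By = cos φ₂ sin Δλ = -0.982812
φₘ = atan2(sin φ₁ + sin φ₂, √((cos φ₁ + Bx)² + By²)) = 5.80309°
λₘ = λ₁ + atan2(By, cos φ₁ + Bx) = 137.36062°

137.361°E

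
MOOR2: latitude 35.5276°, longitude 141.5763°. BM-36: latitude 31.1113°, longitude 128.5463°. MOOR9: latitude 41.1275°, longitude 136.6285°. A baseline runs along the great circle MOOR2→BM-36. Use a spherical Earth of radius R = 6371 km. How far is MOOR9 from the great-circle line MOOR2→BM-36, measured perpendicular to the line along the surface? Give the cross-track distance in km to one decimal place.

732.0 km

δ₁₃ = central angle MOOR2→MOOR9 = 0.118870 rad  (haversine)
θ₁₃ = bearing MOOR2→MOOR9 = 326.782°,  θ₁₂ = bearing MOOR2→BM-36 = 251.605°
dₓₜ = R·arcsin(sin δ₁₃ · sin(θ₁₃ − θ₁₂)) = 6371·arcsin(0.11859·sin(75.177°)) = 732.005 km
|dₓₜ| = 732.005 km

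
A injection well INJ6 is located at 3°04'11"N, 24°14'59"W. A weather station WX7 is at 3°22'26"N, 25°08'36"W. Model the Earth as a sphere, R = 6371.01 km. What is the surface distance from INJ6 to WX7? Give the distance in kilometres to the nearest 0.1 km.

104.8 km

INJ6: φ = +3.06972°, λ = -24.24972°
WX7: φ = +3.37389°, λ = -25.14333°
Δφ = 0.3042°,  Δλ = -0.8936°
a = sin²(Δφ/2) + cos φ₁ cos φ₂ sin²(Δλ/2) = 0.000068
c = 2·arcsin(√a) = 0.016452 rad = 0.9426°
d = R·c = 6371.01 × 0.016452 = 104.8 km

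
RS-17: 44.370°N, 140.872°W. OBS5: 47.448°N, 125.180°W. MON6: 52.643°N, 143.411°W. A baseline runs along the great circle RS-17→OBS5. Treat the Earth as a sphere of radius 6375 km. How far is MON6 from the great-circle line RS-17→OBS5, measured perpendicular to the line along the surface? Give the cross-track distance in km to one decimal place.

922.6 km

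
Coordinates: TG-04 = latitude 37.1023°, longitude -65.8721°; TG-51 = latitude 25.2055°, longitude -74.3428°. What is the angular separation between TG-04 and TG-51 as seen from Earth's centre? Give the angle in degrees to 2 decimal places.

Δφ = -11.8968°,  Δλ = -8.4707°
a = sin²(Δφ/2) + cos φ₁ cos φ₂ sin²(Δλ/2) = 0.014676
c = 2·arcsin(√a) = 0.242883 rad = 13.9162°

13.92°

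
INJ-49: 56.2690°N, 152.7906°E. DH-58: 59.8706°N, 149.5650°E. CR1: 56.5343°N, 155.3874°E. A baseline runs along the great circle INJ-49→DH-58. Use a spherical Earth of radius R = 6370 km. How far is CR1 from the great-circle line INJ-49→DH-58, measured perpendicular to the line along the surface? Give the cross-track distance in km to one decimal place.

158.6 km

δ₁₃ = central angle INJ-49→CR1 = 0.025502 rad  (haversine)
θ₁₃ = bearing INJ-49→CR1 = 78.460°,  θ₁₂ = bearing INJ-49→DH-58 = 336.014°
dₓₜ = R·arcsin(sin δ₁₃ · sin(θ₁₃ − θ₁₂)) = 6370·arcsin(0.02550·sin(-257.555°)) = 158.632 km
|dₓₜ| = 158.632 km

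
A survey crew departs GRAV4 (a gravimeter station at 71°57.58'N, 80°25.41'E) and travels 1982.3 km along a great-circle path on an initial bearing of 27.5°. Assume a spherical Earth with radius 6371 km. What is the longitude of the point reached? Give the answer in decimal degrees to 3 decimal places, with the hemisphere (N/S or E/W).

155.904°E

GRAV4: φ = +71.95967°, λ = +80.42350°
δ = d/R = 1982.3/6371 = 0.311144 rad
φ₂ = arcsin(sin φ₁ cos δ + cos φ₁ sin δ cos θ)
   = arcsin(0.95084·0.95198 + 0.30969·0.30615·0.88701) = 81.60324°
λ₂ = λ₁ + atan2(sin θ sin δ cos φ₁, cos δ − sin φ₁ sin φ₂) = 155.90422°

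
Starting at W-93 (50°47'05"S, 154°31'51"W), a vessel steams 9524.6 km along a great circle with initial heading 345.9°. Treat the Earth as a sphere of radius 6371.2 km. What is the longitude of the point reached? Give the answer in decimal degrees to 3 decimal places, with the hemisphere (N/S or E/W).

171.478°W

W-93: φ = -50.78472°, λ = -154.53083°
δ = d/R = 9524.6/6371.2 = 1.494946 rad
φ₂ = arcsin(sin φ₁ cos δ + cos φ₁ sin δ cos θ)
   = arcsin(-0.77478·0.07578 + 0.63224·0.99712·0.96987) = 33.55342°
λ₂ = λ₁ + atan2(sin θ sin δ cos φ₁, cos δ − sin φ₁ sin φ₂) = -171.47768°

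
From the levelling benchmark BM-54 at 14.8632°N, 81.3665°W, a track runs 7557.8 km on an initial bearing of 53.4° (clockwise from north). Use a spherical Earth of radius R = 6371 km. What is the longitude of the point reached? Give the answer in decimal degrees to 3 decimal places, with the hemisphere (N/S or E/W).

δ = d/R = 7557.8/6371 = 1.186282 rad
φ₂ = arcsin(sin φ₁ cos δ + cos φ₁ sin δ cos θ)
   = arcsin(0.25651·0.37511 + 0.96654·0.92698·0.59622) = 39.08086°
λ₂ = λ₁ + atan2(sin θ sin δ cos φ₁, cos δ − sin φ₁ sin φ₂) = -7.89101°

7.891°W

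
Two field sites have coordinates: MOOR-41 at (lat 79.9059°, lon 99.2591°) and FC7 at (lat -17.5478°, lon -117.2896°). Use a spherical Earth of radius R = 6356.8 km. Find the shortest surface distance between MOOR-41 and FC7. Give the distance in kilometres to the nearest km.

12818 km

Δφ = -97.4537°,  Δλ = 143.4513°
a = sin²(Δφ/2) + cos φ₁ cos φ₂ sin²(Δλ/2) = 0.715541
c = 2·arcsin(√a) = 2.016488 rad = 115.5363°
d = R·c = 6356.8 × 2.016488 = 12818.4 km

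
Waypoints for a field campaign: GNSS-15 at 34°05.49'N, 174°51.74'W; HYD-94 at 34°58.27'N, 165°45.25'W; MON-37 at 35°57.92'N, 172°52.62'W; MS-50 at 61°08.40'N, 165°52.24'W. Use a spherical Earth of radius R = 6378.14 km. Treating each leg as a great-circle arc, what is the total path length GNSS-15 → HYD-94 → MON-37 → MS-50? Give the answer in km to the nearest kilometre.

4342 km

GNSS-15: φ = +34.09150°, λ = -174.86233°
HYD-94: φ = +34.97117°, λ = -165.75417°
MON-37: φ = +35.96533°, λ = -172.87700°
MS-50: φ = +61.14000°, λ = -165.87067°
GNSS-15→HYD-94: c = 0.131810 rad, d = 840.70 km
HYD-94→MON-37: c = 0.102700 rad, d = 655.03 km
MON-37→MS-50: c = 0.446189 rad, d = 2845.86 km
Total = 840.70 + 655.03 + 2845.86 = 4341.59 km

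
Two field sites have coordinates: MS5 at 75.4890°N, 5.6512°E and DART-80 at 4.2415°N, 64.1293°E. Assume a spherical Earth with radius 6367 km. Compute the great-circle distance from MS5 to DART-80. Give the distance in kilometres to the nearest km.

Δφ = -71.2475°,  Δλ = 58.4781°
a = sin²(Δφ/2) + cos φ₁ cos φ₂ sin²(Δλ/2) = 0.398878
c = 2·arcsin(√a) = 1.367147 rad = 78.3318°
d = R·c = 6367 × 1.367147 = 8704.6 km

8705 km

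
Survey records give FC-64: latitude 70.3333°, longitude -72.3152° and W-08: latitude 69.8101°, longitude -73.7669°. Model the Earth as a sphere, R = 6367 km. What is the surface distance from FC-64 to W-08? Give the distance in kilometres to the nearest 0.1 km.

Δφ = -0.5232°,  Δλ = -1.4517°
a = sin²(Δφ/2) + cos φ₁ cos φ₂ sin²(Δλ/2) = 0.000039
c = 2·arcsin(√a) = 0.012568 rad = 0.7201°
d = R·c = 6367 × 0.012568 = 80.0 km

80.0 km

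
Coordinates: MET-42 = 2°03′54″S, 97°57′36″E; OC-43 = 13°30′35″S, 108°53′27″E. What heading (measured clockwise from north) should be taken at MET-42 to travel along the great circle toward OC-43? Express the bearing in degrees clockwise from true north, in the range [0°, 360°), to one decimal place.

137.2°

MET-42: φ = -2.06500°, λ = +97.96000°
OC-43: φ = -13.50972°, λ = +108.89083°
Δλ = 10.9308°
y = sin Δλ · cos φ₂ = 0.184377
x = cos φ₁ sin φ₂ − sin φ₁ cos φ₂ cos Δλ = -0.199058
θ = atan2(y, x) = 137.1927° → 137.1927° (mod 360°)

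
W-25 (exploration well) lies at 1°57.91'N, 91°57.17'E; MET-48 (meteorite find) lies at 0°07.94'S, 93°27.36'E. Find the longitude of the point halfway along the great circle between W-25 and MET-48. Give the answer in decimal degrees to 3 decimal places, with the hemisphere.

W-25: φ = +1.96517°, λ = +91.95283°
MET-48: φ = -0.13233°, λ = +93.45600°
Bx = cos φ₂ cos Δλ = 0.999653,  By = cos φ₂ sin Δλ = 0.026232
φₘ = atan2(sin φ₁ + sin φ₂, √((cos φ₁ + Bx)² + By²)) = 0.91650°
λₘ = λ₁ + atan2(By, cos φ₁ + Bx) = 92.70464°

92.705°E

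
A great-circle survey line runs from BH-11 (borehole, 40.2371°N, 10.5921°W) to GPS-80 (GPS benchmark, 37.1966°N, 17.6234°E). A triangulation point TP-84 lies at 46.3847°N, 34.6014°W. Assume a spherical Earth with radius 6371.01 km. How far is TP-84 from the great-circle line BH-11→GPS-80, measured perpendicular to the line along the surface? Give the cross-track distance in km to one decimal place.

δ₁₃ = central angle BH-11→TP-84 = 0.321734 rad  (haversine)
θ₁₃ = bearing BH-11→TP-84 = 297.425°,  θ₁₂ = bearing BH-11→GPS-80 = 88.768°
dₓₜ = R·arcsin(sin δ₁₃ · sin(θ₁₃ − θ₁₂)) = 6371.01·arcsin(0.31621·sin(208.657°)) = -969.861 km
|dₓₜ| = 969.861 km

969.9 km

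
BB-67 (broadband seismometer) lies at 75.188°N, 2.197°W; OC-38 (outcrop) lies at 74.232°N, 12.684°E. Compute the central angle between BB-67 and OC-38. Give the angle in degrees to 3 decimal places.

4.027°

Δφ = -0.9560°,  Δλ = 14.8810°
a = sin²(Δφ/2) + cos φ₁ cos φ₂ sin²(Δλ/2) = 0.001235
c = 2·arcsin(√a) = 0.070288 rad = 4.0272°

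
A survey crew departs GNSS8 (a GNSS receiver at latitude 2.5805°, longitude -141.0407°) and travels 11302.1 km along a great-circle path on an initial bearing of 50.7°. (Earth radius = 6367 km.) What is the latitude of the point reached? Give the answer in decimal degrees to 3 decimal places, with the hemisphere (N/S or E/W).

37.622°N

δ = d/R = 11302.1/6367 = 1.775106 rad
φ₂ = arcsin(sin φ₁ cos δ + cos φ₁ sin δ cos θ)
   = arcsin(0.04502·-0.20289 + 0.99899·0.97920·0.63338) = 37.62159°
λ₂ = λ₁ + atan2(sin θ sin δ cos φ₁, cos δ − sin φ₁ sin φ₂) = -34.11381°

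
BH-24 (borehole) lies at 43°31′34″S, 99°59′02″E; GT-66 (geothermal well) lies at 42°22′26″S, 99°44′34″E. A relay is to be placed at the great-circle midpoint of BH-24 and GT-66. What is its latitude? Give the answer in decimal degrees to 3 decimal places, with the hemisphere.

42.950°S

BH-24: φ = -43.52611°, λ = +99.98389°
GT-66: φ = -42.37389°, λ = +99.74278°
Bx = cos φ₂ cos Δλ = 0.738756,  By = cos φ₂ sin Δλ = -0.003109
φₘ = atan2(sin φ₁ + sin φ₂, √((cos φ₁ + Bx)² + By²)) = -42.95006°
λₘ = λ₁ + atan2(By, cos φ₁ + Bx) = 99.86220°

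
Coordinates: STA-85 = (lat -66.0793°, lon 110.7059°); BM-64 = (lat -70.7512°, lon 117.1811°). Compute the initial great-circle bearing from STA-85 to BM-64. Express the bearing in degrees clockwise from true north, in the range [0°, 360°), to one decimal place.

Δλ = 6.4752°
y = sin Δλ · cos φ₂ = 0.037178
x = cos φ₁ sin φ₂ − sin φ₁ cos φ₂ cos Δλ = -0.083372
θ = atan2(y, x) = 155.9665° → 155.9665° (mod 360°)

156.0°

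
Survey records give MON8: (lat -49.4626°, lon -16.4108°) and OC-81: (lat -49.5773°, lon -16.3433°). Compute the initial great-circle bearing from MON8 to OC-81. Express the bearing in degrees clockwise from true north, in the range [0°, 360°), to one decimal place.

159.1°

Δλ = 0.0675°
y = sin Δλ · cos φ₂ = 0.000764
x = cos φ₁ sin φ₂ − sin φ₁ cos φ₂ cos Δλ = -0.002002
θ = atan2(y, x) = 159.1169° → 159.1169° (mod 360°)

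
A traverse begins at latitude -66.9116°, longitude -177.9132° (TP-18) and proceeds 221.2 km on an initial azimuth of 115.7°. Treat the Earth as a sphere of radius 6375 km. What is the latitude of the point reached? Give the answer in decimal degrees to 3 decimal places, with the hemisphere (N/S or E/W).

δ = d/R = 221.2/6375 = 0.034698 rad
φ₂ = arcsin(sin φ₁ cos δ + cos φ₁ sin δ cos θ)
   = arcsin(-0.91990·0.99940 + 0.39215·0.03469·-0.43366) = -67.70559°
λ₂ = λ₁ + atan2(sin θ sin δ cos φ₁, cos δ − sin φ₁ sin φ₂) = -173.18673°

67.706°S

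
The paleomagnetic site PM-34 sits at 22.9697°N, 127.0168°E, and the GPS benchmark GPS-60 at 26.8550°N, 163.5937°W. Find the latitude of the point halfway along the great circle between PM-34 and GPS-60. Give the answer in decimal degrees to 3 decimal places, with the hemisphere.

Bx = cos φ₂ cos Δλ = 0.314049,  By = cos φ₂ sin Δλ = 0.835050
φₘ = atan2(sin φ₁ + sin φ₂, √((cos φ₁ + Bx)² + By²)) = 29.46001°
λₘ = λ₁ + atan2(By, cos φ₁ + Bx) = 161.08671°

29.460°N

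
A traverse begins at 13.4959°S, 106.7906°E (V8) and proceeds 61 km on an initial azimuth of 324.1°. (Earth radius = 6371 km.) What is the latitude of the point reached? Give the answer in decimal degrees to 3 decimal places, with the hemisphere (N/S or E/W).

13.051°S

δ = d/R = 61/6371 = 0.009575 rad
φ₂ = arcsin(sin φ₁ cos δ + cos φ₁ sin δ cos θ)
   = arcsin(-0.23338·0.99995 + 0.97239·0.00957·0.81004) = -13.05131°
λ₂ = λ₁ + atan2(sin θ sin δ cos φ₁, cos δ − sin φ₁ sin φ₂) = 106.46040°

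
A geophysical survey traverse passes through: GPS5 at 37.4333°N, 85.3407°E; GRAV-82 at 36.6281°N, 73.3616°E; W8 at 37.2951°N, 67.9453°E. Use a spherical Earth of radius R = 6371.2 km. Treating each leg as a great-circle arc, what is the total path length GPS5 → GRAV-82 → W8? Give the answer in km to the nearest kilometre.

GPS5→GRAV-82: c = 0.167384 rad, d = 1066.44 km
GRAV-82→W8: c = 0.076416 rad, d = 486.86 km
Total = 1066.44 + 486.86 = 1553.29 km

1553 km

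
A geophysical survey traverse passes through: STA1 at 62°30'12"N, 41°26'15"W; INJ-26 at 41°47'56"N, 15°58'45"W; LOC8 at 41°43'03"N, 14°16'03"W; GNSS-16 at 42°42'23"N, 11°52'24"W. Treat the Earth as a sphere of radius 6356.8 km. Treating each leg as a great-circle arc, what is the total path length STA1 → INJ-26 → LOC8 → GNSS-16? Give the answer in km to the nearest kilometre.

STA1: φ = +62.50333°, λ = -41.43750°
INJ-26: φ = +41.79889°, λ = -15.97917°
LOC8: φ = +41.71750°, λ = -14.26750°
GNSS-16: φ = +42.70639°, λ = -11.87333°
STA1→INJ-26: c = 0.446428 rad, d = 2837.85 km
INJ-26→LOC8: c = 0.022330 rad, d = 141.95 km
LOC8→GNSS-16: c = 0.035435 rad, d = 225.25 km
Total = 2837.85 + 141.95 + 225.25 = 3205.05 km

3205 km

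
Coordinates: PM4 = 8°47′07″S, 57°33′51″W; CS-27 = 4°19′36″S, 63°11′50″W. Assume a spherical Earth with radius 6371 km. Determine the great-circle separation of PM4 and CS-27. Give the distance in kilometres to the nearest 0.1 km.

795.5 km

PM4: φ = -8.78528°, λ = -57.56417°
CS-27: φ = -4.32667°, λ = -63.19722°
Δφ = 4.4586°,  Δλ = -5.6331°
a = sin²(Δφ/2) + cos φ₁ cos φ₂ sin²(Δλ/2) = 0.003893
c = 2·arcsin(√a) = 0.124861 rad = 7.1540°
d = R·c = 6371 × 0.124861 = 795.5 km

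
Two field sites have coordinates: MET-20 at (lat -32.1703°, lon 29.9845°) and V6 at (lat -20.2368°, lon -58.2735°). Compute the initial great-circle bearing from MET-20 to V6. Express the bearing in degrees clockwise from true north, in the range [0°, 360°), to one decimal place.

Δλ = -88.2580°
y = sin Δλ · cos φ₂ = -0.937837
x = cos φ₁ sin φ₂ − sin φ₁ cos φ₂ cos Δλ = -0.277608
θ = atan2(y, x) = -106.4892° → 253.5108° (mod 360°)

253.5°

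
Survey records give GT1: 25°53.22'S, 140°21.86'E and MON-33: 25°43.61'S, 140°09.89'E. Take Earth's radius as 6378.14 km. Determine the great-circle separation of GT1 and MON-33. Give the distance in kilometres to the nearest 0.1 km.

26.8 km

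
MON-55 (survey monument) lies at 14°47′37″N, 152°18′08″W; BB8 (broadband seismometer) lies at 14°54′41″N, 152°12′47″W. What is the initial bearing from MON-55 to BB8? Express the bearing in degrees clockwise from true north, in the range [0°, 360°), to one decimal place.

36.2°

MON-55: φ = +14.79361°, λ = -152.30222°
BB8: φ = +14.91139°, λ = -152.21306°
Δλ = 0.0892°
y = sin Δλ · cos φ₂ = 0.001504
x = cos φ₁ sin φ₂ − sin φ₁ cos φ₂ cos Δλ = 0.002056
θ = atan2(y, x) = 36.1845° → 36.1845° (mod 360°)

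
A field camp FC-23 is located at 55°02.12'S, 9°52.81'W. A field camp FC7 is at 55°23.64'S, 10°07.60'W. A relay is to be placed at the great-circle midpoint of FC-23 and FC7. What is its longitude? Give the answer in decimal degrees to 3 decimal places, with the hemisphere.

10.003°W

FC-23: φ = -55.03533°, λ = -9.88017°
FC7: φ = -55.39400°, λ = -10.12667°
Bx = cos φ₂ cos Δλ = 0.567925,  By = cos φ₂ sin Δλ = -0.002443
φₘ = atan2(sin φ₁ + sin φ₂, √((cos φ₁ + Bx)² + By²)) = -55.21473°
λₘ = λ₁ + atan2(By, cos φ₁ + Bx) = -10.00286°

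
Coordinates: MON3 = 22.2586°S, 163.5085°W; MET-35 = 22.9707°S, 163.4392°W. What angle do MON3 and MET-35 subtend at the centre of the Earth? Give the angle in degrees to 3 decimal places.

0.715°

Δφ = -0.7121°,  Δλ = 0.0693°
a = sin²(Δφ/2) + cos φ₁ cos φ₂ sin²(Δλ/2) = 0.000039
c = 2·arcsin(√a) = 0.012479 rad = 0.7150°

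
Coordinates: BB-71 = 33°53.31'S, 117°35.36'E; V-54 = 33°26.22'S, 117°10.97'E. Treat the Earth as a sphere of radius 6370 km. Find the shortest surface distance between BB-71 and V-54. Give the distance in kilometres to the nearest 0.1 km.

BB-71: φ = -33.88850°, λ = +117.58933°
V-54: φ = -33.43700°, λ = +117.18283°
Δφ = 0.4515°,  Δλ = -0.4065°
a = sin²(Δφ/2) + cos φ₁ cos φ₂ sin²(Δλ/2) = 0.000024
c = 2·arcsin(√a) = 0.009847 rad = 0.5642°
d = R·c = 6370 × 0.009847 = 62.7 km

62.7 km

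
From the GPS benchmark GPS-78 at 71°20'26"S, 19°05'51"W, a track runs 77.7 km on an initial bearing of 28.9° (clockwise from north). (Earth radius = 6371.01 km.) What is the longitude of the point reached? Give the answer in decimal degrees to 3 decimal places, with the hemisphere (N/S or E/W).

GPS-78: φ = -71.34056°, λ = -19.09750°
δ = d/R = 77.7/6371.01 = 0.012196 rad
φ₂ = arcsin(sin φ₁ cos δ + cos φ₁ sin δ cos θ)
   = arcsin(-0.94744·0.99993 + 0.31994·0.01220·0.87546) = -70.72595°
λ₂ = λ₁ + atan2(sin θ sin δ cos φ₁, cos δ − sin φ₁ sin φ₂) = -18.07439°

18.074°W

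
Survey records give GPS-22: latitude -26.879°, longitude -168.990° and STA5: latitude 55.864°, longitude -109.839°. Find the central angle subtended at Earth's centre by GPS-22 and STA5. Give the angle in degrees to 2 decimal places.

96.75°

Δφ = 82.7430°,  Δλ = 59.1510°
a = sin²(Δφ/2) + cos φ₁ cos φ₂ sin²(Δλ/2) = 0.558776
c = 2·arcsin(√a) = 1.688620 rad = 96.7508°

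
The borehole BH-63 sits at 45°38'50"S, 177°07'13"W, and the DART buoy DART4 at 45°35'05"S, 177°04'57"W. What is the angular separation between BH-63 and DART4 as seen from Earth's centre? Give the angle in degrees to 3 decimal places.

0.068°

BH-63: φ = -45.64722°, λ = -177.12028°
DART4: φ = -45.58472°, λ = -177.08250°
Δφ = 0.0625°,  Δλ = 0.0378°
a = sin²(Δφ/2) + cos φ₁ cos φ₂ sin²(Δλ/2) = 0.000000
c = 2·arcsin(√a) = 0.001184 rad = 0.0679°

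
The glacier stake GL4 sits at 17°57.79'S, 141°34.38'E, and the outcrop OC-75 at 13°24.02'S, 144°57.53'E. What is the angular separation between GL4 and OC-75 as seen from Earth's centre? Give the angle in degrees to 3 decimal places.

5.607°

GL4: φ = -17.96317°, λ = +141.57300°
OC-75: φ = -13.40033°, λ = +144.95883°
Δφ = 4.5628°,  Δλ = 3.3858°
a = sin²(Δφ/2) + cos φ₁ cos φ₂ sin²(Δλ/2) = 0.002392
c = 2·arcsin(√a) = 0.097861 rad = 5.6070°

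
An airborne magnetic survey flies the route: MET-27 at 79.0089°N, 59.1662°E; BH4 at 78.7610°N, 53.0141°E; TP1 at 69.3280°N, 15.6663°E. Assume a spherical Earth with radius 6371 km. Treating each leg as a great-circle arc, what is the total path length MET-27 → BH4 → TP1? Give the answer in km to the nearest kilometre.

1636 km

MET-27→BH4: c = 0.021136 rad, d = 134.66 km
BH4→TP1: c = 0.235615 rad, d = 1501.10 km
Total = 134.66 + 1501.10 = 1635.76 km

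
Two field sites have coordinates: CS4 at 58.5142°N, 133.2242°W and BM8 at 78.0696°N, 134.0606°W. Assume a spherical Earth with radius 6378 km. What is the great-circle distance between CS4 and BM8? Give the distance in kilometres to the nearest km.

Δφ = 19.5554°,  Δλ = -0.8364°
a = sin²(Δφ/2) + cos φ₁ cos φ₂ sin²(Δλ/2) = 0.028847
c = 2·arcsin(√a) = 0.341340 rad = 19.5574°
d = R·c = 6378 × 0.341340 = 2177.1 km

2177 km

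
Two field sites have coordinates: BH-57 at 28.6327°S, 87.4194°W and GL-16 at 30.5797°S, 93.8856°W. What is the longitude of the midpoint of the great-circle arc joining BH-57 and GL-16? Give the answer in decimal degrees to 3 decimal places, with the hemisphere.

Bx = cos φ₂ cos Δλ = 0.855446,  By = cos φ₂ sin Δλ = -0.096955
φₘ = atan2(sin φ₁ + sin φ₂, √((cos φ₁ + Bx)² + By²)) = -29.64541°
λₘ = λ₁ + atan2(By, cos φ₁ + Bx) = -90.62125°

90.621°W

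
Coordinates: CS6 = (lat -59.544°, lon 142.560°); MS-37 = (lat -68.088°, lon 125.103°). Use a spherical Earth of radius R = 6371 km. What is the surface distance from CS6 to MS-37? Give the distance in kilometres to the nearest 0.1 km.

1270.2 km

Δφ = -8.5440°,  Δλ = -17.4570°
a = sin²(Δφ/2) + cos φ₁ cos φ₂ sin²(Δλ/2) = 0.009905
c = 2·arcsin(√a) = 0.199378 rad = 11.4235°
d = R·c = 6371 × 0.199378 = 1270.2 km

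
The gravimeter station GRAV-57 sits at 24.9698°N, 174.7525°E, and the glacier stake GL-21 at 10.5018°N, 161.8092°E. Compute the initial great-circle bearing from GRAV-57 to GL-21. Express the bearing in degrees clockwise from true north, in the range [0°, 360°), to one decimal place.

222.6°

Δλ = -12.9433°
y = sin Δλ · cos φ₂ = -0.220235
x = cos φ₁ sin φ₂ − sin φ₁ cos φ₂ cos Δλ = -0.239293
θ = atan2(y, x) = -137.3749° → 222.6251° (mod 360°)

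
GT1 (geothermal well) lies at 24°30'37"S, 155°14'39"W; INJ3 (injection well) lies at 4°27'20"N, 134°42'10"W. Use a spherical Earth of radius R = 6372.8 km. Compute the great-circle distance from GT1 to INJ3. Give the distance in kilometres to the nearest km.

3914 km

GT1: φ = -24.51028°, λ = -155.24417°
INJ3: φ = +4.45556°, λ = -134.70278°
Δφ = 28.9658°,  Δλ = 20.5414°
a = sin²(Δφ/2) + cos φ₁ cos φ₂ sin²(Δλ/2) = 0.091384
c = 2·arcsin(√a) = 0.614205 rad = 35.1913°
d = R·c = 6372.8 × 0.614205 = 3914.2 km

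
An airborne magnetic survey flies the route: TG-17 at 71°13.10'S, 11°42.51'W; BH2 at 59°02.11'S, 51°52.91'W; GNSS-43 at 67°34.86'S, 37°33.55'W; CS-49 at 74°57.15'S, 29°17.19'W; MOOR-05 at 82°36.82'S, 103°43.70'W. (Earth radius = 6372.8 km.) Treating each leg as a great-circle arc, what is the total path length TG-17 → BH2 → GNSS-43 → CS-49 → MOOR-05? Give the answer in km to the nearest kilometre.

TG-17: φ = -71.21833°, λ = -11.70850°
BH2: φ = -59.03517°, λ = -51.88183°
GNSS-43: φ = -67.58100°, λ = -37.55917°
CS-49: φ = -74.95250°, λ = -29.28650°
MOOR-05: φ = -82.61367°, λ = -103.72833°
TG-17→BH2: c = 0.352827 rad, d = 2248.50 km
BH2→GNSS-43: c = 0.185748 rad, d = 1183.74 km
GNSS-43→CS-49: c = 0.136452 rad, d = 869.58 km
CS-49→MOOR-05: c = 0.258989 rad, d = 1650.48 km
Total = 2248.50 + 1183.74 + 869.58 + 1650.48 = 5952.30 km

5952 km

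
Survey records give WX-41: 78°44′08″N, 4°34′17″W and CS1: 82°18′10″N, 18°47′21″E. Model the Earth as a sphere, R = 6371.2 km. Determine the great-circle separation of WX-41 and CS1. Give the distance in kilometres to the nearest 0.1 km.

575.9 km

WX-41: φ = +78.73556°, λ = -4.57139°
CS1: φ = +82.30278°, λ = +18.78917°
Δφ = 3.5672°,  Δλ = 23.3606°
a = sin²(Δφ/2) + cos φ₁ cos φ₂ sin²(Δλ/2) = 0.002041
c = 2·arcsin(√a) = 0.090387 rad = 5.1788°
d = R·c = 6371.2 × 0.090387 = 575.9 km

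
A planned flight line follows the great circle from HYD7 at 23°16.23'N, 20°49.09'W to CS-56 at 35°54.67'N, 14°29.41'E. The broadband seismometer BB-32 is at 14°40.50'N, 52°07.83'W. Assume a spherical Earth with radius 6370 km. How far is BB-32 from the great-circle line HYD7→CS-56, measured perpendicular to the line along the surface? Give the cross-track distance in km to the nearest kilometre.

HYD7: φ = +23.27050°, λ = -20.81817°
CS-56: φ = +35.91117°, λ = +14.49017°
BB-32: φ = +14.67500°, λ = -52.13050°
δ₁₃ = central angle HYD7→BB-32 = 0.536840 rad  (haversine)
θ₁₃ = bearing HYD7→BB-32 = 259.433°,  θ₁₂ = bearing HYD7→CS-56 = 59.323°
dₓₜ = R·arcsin(sin δ₁₃ · sin(θ₁₃ − θ₁₂)) = 6370·arcsin(0.51142·sin(200.110°)) = -1125.930 km
|dₓₜ| = 1125.930 km

1126 km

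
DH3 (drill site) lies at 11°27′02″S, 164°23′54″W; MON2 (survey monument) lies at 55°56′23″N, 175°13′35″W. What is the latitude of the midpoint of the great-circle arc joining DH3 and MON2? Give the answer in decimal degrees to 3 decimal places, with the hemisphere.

DH3: φ = -11.45056°, λ = -164.39833°
MON2: φ = +55.93972°, λ = -175.22639°
Bx = cos φ₂ cos Δλ = 0.550093,  By = cos φ₂ sin Δλ = -0.105215
φₘ = atan2(sin φ₁ + sin φ₂, √((cos φ₁ + Bx)² + By²)) = 22.32776°
λₘ = λ₁ + atan2(By, cos φ₁ + Bx) = -168.33177°

22.328°N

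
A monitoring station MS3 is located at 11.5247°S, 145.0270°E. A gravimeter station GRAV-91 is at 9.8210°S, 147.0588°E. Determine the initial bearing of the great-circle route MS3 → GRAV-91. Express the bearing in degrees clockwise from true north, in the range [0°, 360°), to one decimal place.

49.7°

Δλ = 2.0318°
y = sin Δλ · cos φ₂ = 0.034935
x = cos φ₁ sin φ₂ − sin φ₁ cos φ₂ cos Δλ = 0.029607
θ = atan2(y, x) = 49.7188° → 49.7188° (mod 360°)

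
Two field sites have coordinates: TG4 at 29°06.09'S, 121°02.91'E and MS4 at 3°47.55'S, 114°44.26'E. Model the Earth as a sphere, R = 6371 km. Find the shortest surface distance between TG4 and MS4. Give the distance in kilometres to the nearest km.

2892 km

TG4: φ = -29.10150°, λ = +121.04850°
MS4: φ = -3.79250°, λ = +114.73767°
Δφ = 25.3090°,  Δλ = -6.3108°
a = sin²(Δφ/2) + cos φ₁ cos φ₂ sin²(Δλ/2) = 0.050634
c = 2·arcsin(√a) = 0.453927 rad = 26.0081°
d = R·c = 6371 × 0.453927 = 2892.0 km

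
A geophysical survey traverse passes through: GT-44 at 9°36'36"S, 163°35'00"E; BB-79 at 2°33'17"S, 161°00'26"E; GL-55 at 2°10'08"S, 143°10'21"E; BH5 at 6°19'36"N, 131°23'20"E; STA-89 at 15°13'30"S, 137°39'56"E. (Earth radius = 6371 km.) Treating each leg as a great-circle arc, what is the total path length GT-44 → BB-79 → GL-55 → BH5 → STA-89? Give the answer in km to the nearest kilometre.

GT-44: φ = -9.61000°, λ = +163.58333°
BB-79: φ = -2.55472°, λ = +161.00722°
GL-55: φ = -2.16889°, λ = +143.17250°
BH5: φ = +6.32667°, λ = +131.38889°
STA-89: φ = -15.22500°, λ = +137.66556°
GT-44→BB-79: c = 0.130993 rad, d = 834.56 km
BB-79→GL-55: c = 0.311080 rad, d = 1981.89 km
GL-55→BH5: c = 0.253277 rad, d = 1613.63 km
BH5→STA-89: c = 0.391500 rad, d = 2494.24 km
Total = 834.56 + 1981.89 + 1613.63 + 2494.24 = 6924.32 km

6924 km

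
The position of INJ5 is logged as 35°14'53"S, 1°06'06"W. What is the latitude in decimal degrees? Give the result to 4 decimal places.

35° + 14′/60 + 53″/3600 = 35 + 0.23333 + 0.01472 = 35.2481°

35.2481°S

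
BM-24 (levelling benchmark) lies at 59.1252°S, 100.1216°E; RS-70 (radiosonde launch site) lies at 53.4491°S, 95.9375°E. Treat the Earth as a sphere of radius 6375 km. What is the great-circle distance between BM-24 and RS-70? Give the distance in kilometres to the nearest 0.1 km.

682.0 km

Δφ = 5.6761°,  Δλ = -4.1841°
a = sin²(Δφ/2) + cos φ₁ cos φ₂ sin²(Δλ/2) = 0.002859
c = 2·arcsin(√a) = 0.106987 rad = 6.1299°
d = R·c = 6375 × 0.106987 = 682.0 km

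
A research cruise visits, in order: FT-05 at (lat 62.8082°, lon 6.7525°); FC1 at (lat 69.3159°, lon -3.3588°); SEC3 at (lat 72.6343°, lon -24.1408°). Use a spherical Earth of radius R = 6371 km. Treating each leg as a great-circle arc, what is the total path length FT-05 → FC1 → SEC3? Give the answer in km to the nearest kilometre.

1686 km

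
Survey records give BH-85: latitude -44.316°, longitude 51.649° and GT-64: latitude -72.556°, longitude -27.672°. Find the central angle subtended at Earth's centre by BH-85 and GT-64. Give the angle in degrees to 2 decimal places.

Δφ = -28.2400°,  Δλ = -79.3210°
a = sin²(Δφ/2) + cos φ₁ cos φ₂ sin²(Δλ/2) = 0.146884
c = 2·arcsin(√a) = 0.786635 rad = 45.0708°

45.07°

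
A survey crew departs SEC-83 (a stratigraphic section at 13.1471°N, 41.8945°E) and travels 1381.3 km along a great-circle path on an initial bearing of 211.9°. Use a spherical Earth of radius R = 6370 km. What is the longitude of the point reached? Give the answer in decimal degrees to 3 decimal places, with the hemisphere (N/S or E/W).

35.360°E

δ = d/R = 1381.3/6370 = 0.216845 rad
φ₂ = arcsin(sin φ₁ cos δ + cos φ₁ sin δ cos θ)
   = arcsin(0.22745·0.97658 + 0.97379·0.21515·-0.84897) = 2.53658°
λ₂ = λ₁ + atan2(sin θ sin δ cos φ₁, cos δ − sin φ₁ sin φ₂) = 35.35982°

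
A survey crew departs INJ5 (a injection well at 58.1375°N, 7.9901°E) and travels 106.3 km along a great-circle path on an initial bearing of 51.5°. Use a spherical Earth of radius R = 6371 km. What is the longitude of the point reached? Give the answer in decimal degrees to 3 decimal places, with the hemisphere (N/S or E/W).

9.431°E

δ = d/R = 106.3/6371 = 0.016685 rad
φ₂ = arcsin(sin φ₁ cos δ + cos φ₁ sin δ cos θ)
   = arcsin(0.84932·0.99986 + 0.52788·0.01668·0.62251) = 58.72460°
λ₂ = λ₁ + atan2(sin θ sin δ cos φ₁, cos δ − sin φ₁ sin φ₂) = 9.43130°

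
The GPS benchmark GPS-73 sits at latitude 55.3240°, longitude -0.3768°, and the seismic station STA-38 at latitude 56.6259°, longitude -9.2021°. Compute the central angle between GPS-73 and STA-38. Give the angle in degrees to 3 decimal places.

5.103°

Δφ = 1.3019°,  Δλ = -8.8253°
a = sin²(Δφ/2) + cos φ₁ cos φ₂ sin²(Δλ/2) = 0.001982
c = 2·arcsin(√a) = 0.089063 rad = 5.1030°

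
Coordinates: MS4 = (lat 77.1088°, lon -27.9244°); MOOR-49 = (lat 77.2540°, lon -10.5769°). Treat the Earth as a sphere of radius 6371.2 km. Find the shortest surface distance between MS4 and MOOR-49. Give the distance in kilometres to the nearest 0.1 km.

426.7 km

Δφ = 0.1452°,  Δλ = 17.3475°
a = sin²(Δφ/2) + cos φ₁ cos φ₂ sin²(Δλ/2) = 0.001121
c = 2·arcsin(√a) = 0.066977 rad = 3.8375°
d = R·c = 6371.2 × 0.066977 = 426.7 km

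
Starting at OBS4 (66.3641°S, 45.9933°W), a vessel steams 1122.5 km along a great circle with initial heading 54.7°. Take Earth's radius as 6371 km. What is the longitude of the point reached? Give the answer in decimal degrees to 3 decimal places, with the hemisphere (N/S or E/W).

δ = d/R = 1122.5/6371 = 0.176189 rad
φ₂ = arcsin(sin φ₁ cos δ + cos φ₁ sin δ cos θ)
   = arcsin(-0.91611·0.98452 + 0.40092·0.17528·0.57786) = -59.46526°
λ₂ = λ₁ + atan2(sin θ sin δ cos φ₁, cos δ − sin φ₁ sin φ₂) = -29.63973°

29.640°W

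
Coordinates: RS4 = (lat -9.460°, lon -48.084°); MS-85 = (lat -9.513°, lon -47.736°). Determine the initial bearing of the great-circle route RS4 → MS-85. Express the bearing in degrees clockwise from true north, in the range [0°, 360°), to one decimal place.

98.8°

Δλ = 0.3480°
y = sin Δλ · cos φ₂ = 0.005990
x = cos φ₁ sin φ₂ − sin φ₁ cos φ₂ cos Δλ = -0.000928
θ = atan2(y, x) = 98.8064° → 98.8064° (mod 360°)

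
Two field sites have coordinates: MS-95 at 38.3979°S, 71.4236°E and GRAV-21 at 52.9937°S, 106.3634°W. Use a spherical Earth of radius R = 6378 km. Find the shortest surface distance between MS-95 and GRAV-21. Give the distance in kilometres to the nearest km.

9861 km

Δφ = -14.5958°,  Δλ = -177.7870°
a = sin²(Δφ/2) + cos φ₁ cos φ₂ sin²(Δλ/2) = 0.487681
c = 2·arcsin(√a) = 1.546156 rad = 88.5882°
d = R·c = 6378 × 1.546156 = 9861.4 km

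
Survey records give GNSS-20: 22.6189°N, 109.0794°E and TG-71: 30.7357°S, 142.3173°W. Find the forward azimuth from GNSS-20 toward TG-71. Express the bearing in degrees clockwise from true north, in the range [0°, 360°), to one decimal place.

114.2°

Δλ = 108.6033°
y = sin Δλ · cos φ₂ = 0.814623
x = cos φ₁ sin φ₂ − sin φ₁ cos φ₂ cos Δλ = -0.366310
θ = atan2(y, x) = 114.2119° → 114.2119° (mod 360°)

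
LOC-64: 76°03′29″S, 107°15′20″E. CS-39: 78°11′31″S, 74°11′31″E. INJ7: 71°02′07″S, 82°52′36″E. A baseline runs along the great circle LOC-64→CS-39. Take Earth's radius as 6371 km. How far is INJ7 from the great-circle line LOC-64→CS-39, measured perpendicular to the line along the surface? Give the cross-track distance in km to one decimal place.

774.6 km

LOC-64: φ = -76.05806°, λ = +107.25556°
CS-39: φ = -78.19194°, λ = +74.19194°
INJ7: φ = -71.03528°, λ = +82.87667°
δ₁₃ = central angle LOC-64→INJ7 = 0.147250 rad  (haversine)
θ₁₃ = bearing LOC-64→INJ7 = 293.894°,  θ₁₂ = bearing LOC-64→CS-39 = 238.135°
dₓₜ = R·arcsin(sin δ₁₃ · sin(θ₁₃ − θ₁₂)) = 6371·arcsin(0.14672·sin(55.759°)) = 774.640 km
|dₓₜ| = 774.640 km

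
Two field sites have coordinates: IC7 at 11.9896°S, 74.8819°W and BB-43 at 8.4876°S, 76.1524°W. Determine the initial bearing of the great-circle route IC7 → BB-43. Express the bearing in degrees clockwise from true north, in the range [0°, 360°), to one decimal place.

340.2°

Δλ = -1.2705°
y = sin Δλ · cos φ₂ = -0.021930
x = cos φ₁ sin φ₂ − sin φ₁ cos φ₂ cos Δλ = 0.061033
θ = atan2(y, x) = -19.7639° → 340.2361° (mod 360°)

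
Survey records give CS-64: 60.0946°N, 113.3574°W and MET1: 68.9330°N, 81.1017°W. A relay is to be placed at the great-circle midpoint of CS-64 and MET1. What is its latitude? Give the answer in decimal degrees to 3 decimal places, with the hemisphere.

Bx = cos φ₂ cos Δλ = 0.303986,  By = cos φ₂ sin Δλ = 0.191843
φₘ = atan2(sin φ₁ + sin φ₂, √((cos φ₁ + Bx)² + By²)) = 65.37220°
λₘ = λ₁ + atan2(By, cos φ₁ + Bx) = -99.91367°

65.372°N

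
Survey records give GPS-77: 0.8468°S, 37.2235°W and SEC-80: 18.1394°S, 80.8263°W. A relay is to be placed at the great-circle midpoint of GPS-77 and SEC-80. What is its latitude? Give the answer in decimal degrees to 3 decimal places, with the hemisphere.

Bx = cos φ₂ cos Δλ = 0.688150,  By = cos φ₂ sin Δλ = -0.655380
φₘ = atan2(sin φ₁ + sin φ₂, √((cos φ₁ + Bx)² + By²)) = -10.20902°
λₘ = λ₁ + atan2(By, cos φ₁ + Bx) = -58.44216°

10.209°S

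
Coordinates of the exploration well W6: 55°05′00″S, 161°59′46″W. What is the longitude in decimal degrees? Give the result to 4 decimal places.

161.9961°W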